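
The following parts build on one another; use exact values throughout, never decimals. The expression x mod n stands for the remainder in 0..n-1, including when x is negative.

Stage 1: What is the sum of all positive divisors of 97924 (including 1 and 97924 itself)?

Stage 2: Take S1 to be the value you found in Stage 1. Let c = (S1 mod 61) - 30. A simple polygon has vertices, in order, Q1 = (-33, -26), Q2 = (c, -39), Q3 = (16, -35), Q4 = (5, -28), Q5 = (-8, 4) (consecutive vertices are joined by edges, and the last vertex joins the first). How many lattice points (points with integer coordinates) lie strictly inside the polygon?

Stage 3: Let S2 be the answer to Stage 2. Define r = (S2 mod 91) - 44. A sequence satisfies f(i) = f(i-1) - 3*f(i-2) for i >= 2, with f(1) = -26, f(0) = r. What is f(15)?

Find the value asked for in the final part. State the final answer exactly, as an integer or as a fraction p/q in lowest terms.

Stage 1: 97924 = 2^2 * 24481; sigma = (1 + 2 + 4) * (1 + 24481) = 7 * 24482 = 171374; answer 171374
Stage 2: S1 = 171374; c = -5; cross terms: (-33*-39 - -5*-26)=1157, (-5*-35 - 16*-39)=799, (16*-28 - 5*-35)=-273, (5*4 - -8*-28)=-204, (-8*-26 - -33*4)=340; twice the area = |1819| = 1819; area = 1819/2; boundary points = 1 + 1 + 1 + 1 + 5 = 9; strictly interior points = area - boundary/2 + 1 = 906; answer 906
Stage 3: S2 = 906; r = 43; f(2) = 1*(-26) - 3*(43) = -155; iterating: f(2)=-155, f(3)=-77, f(4)=388, f(5)=619, f(6)=-545, f(7)=-2402, f(8)=-767, f(9)=6439, f(10)=8740, f(11)=-10577, f(12)=-36797, f(13)=-5066, f(14)=105325, f(15)=120523; answer 120523

120523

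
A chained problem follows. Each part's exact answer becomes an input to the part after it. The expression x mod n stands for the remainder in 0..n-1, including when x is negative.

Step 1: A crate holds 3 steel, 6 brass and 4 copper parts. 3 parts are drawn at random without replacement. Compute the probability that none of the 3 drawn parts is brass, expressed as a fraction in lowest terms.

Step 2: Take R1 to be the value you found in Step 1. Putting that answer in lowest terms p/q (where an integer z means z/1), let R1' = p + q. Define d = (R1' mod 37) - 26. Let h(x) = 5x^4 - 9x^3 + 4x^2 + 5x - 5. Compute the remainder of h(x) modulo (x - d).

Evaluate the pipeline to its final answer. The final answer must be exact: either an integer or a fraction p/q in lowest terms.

8

Step 1: total draws C(13,3) = 286; favorable C(7,3) = 35; P = 35/286; answer 35/286
Step 2: R1 = 35/286; threaded value p + q = 321; d = -1; remainder = value at the root: 5*(-1)^4 - 9*(-1)^3 + 4*(-1)^2 + 5*(-1)^1 - 5 = (5) + (9) + (4) + (-5) + (-5) = 8; answer 8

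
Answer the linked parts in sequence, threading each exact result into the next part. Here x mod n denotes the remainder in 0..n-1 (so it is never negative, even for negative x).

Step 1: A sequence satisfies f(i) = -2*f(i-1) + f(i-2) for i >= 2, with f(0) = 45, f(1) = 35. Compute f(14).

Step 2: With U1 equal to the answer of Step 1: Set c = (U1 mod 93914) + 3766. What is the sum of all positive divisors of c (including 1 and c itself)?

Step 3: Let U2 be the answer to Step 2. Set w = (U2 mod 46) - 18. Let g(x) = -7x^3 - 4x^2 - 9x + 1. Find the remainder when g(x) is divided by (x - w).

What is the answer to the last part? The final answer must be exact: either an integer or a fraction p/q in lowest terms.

18551

Step 1: f(2) = -2*(35) + 1*(45) = -25; iterating: f(2)=-25, f(3)=85, f(4)=-195, f(5)=475, f(6)=-1145, f(7)=2765, f(8)=-6675, f(9)=16115, f(10)=-38905, f(11)=93925, f(12)=-226755, f(13)=547435, f(14)=-1321625; answer -1321625
Step 2: U1 = -1321625; c = 90851; 90851 = 47 * 1933; sigma = (1 + 47) * (1 + 1933) = 48 * 1934 = 92832; answer 92832
Step 3: U2 = 92832; w = -14; remainder = value at the root: -7*(-14)^3 - 4*(-14)^2 - 9*(-14)^1 + 1 = (19208) + (-784) + (126) + (1) = 18551; answer 18551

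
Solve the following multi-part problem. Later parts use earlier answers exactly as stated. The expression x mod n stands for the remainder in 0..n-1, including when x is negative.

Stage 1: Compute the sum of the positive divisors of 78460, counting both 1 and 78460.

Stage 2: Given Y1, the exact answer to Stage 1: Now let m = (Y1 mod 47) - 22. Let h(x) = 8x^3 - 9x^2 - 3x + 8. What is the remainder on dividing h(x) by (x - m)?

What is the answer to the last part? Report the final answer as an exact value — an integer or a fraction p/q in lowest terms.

Stage 1: 78460 = 2^2 * 5 * 3923; sigma = (1 + 2 + 4) * (1 + 5) * (1 + 3923) = 7 * 6 * 3924 = 164808; answer 164808
Stage 2: Y1 = 164808; m = 4; remainder = value at the root: 8*(4)^3 - 9*(4)^2 - 3*(4)^1 + 8 = (512) + (-144) + (-12) + (8) = 364; answer 364

364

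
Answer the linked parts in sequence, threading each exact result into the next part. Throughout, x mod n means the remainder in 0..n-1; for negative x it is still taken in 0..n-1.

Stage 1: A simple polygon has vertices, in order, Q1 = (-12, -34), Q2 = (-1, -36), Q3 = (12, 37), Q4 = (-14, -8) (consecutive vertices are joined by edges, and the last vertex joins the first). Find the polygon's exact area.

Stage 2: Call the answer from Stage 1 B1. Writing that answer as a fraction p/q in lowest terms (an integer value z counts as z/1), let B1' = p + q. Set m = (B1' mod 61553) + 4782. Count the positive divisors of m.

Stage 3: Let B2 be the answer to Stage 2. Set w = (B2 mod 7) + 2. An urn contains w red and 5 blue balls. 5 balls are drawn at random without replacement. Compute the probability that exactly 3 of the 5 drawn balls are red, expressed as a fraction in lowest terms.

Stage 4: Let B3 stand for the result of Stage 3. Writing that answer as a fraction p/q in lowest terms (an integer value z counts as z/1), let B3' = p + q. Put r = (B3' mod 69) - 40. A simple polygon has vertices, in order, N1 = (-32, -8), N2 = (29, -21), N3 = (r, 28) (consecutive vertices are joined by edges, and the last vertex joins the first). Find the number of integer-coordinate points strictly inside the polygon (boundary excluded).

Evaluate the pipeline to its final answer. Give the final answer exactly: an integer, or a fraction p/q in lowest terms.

1134

Stage 1: cross terms: (-12*-36 - -1*-34)=398, (-1*37 - 12*-36)=395, (12*-8 - -14*37)=422, (-14*-34 - -12*-8)=380; twice the area = |1595| = 1595; area = 1595/2; answer 1595/2
Stage 2: B1 = 1595/2; threaded value p + q = 1597; m = 6379; 6379 is prime, so its only divisors are 1 and 6379; count = 2; answer 2
Stage 3: B2 = 2; w = 4; total draws C(9,5) = 126; favorable C(4,3)*C(5,2) = 40; P = 20/63; answer 20/63
Stage 4: B3 = 20/63; threaded value p + q = 83; r = -26; cross terms: (-32*-21 - 29*-8)=904, (29*28 - -26*-21)=266, (-26*-8 - -32*28)=1104; twice the area = |2274| = 2274; area = 1137; boundary points = 1 + 1 + 6 = 8; strictly interior points = area - boundary/2 + 1 = 1134; answer 1134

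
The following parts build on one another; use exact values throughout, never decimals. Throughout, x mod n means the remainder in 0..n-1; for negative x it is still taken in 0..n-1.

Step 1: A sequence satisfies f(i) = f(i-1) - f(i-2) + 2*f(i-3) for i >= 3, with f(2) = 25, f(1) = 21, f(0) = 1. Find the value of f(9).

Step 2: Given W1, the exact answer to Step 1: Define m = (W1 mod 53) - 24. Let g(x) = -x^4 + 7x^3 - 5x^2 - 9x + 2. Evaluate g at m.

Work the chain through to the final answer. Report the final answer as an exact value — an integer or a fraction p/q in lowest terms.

Step 1: f(3) = 1*(25) - 1*(21) + 2*(1) = 6; iterating: f(3)=6, f(4)=23, f(5)=67, f(6)=56, f(7)=35, f(8)=113, f(9)=190; answer 190
Step 2: W1 = 190; m = 7; -1*(7)^4 + 7*(7)^3 - 5*(7)^2 - 9*(7)^1 + 2 = (-2401) + (2401) + (-245) + (-63) + (2) = -306; answer -306

-306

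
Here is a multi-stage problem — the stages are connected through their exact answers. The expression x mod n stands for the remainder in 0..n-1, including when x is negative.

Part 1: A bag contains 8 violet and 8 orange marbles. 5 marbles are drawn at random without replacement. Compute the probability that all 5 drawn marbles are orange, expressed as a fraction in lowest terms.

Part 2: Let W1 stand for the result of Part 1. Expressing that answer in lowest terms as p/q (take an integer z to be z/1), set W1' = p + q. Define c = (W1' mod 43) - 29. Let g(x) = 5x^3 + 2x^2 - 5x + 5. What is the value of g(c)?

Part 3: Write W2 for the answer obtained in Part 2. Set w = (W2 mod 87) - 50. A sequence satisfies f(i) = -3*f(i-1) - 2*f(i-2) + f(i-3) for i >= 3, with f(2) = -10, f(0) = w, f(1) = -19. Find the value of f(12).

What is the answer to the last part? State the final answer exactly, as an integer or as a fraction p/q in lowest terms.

4998

Part 1: total draws C(16,5) = 4368; favorable C(8,5) = 56; P = 1/78; answer 1/78
Part 2: W1 = 1/78; threaded value p + q = 79; c = 7; 5*(7)^3 + 2*(7)^2 - 5*(7)^1 + 5 = (1715) + (98) + (-35) + (5) = 1783; answer 1783
Part 3: W2 = 1783; w = -7; f(3) = -3*(-10) - 2*(-19) + 1*(-7) = 61; iterating: f(3)=61, f(4)=-182, f(5)=414, f(6)=-817, f(7)=1441, f(8)=-2275, f(9)=3126, f(10)=-3387, f(11)=1634, f(12)=4998; answer 4998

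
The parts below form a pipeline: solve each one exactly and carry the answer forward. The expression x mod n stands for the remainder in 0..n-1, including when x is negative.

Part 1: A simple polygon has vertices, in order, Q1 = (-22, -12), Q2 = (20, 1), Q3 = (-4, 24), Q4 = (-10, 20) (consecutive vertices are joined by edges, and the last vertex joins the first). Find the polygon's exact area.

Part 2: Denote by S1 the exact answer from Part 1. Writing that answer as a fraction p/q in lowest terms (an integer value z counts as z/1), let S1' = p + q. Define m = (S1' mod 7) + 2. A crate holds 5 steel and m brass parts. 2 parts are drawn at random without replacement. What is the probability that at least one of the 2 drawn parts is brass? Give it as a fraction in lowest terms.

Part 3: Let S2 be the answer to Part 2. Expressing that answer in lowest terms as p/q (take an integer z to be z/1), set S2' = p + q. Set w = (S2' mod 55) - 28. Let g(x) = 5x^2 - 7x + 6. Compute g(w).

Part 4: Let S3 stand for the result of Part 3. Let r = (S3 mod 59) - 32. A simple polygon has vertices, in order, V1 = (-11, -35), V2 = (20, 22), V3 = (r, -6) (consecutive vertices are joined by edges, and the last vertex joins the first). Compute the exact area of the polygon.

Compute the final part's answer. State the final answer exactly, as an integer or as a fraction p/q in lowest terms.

Part 1: cross terms: (-22*1 - 20*-12)=218, (20*24 - -4*1)=484, (-4*20 - -10*24)=160, (-10*-12 - -22*20)=560; twice the area = |1422| = 1422; area = 711; answer 711
Part 2: S1 = 711; threaded value p + q = 712; m = 7; total draws C(12,2) = 66; complement C(5,2) = 10; favorable 66 - 10 = 56; P = 28/33; answer 28/33
Part 3: S2 = 28/33; threaded value p + q = 61; w = -22; 5*(-22)^2 - 7*(-22)^1 + 6 = (2420) + (154) + (6) = 2580; answer 2580
Part 4: S3 = 2580; r = 11; cross terms: (-11*22 - 20*-35)=458, (20*-6 - 11*22)=-362, (11*-35 - -11*-6)=-451; twice the area = |-355| = 355; area = 355/2; answer 355/2

355/2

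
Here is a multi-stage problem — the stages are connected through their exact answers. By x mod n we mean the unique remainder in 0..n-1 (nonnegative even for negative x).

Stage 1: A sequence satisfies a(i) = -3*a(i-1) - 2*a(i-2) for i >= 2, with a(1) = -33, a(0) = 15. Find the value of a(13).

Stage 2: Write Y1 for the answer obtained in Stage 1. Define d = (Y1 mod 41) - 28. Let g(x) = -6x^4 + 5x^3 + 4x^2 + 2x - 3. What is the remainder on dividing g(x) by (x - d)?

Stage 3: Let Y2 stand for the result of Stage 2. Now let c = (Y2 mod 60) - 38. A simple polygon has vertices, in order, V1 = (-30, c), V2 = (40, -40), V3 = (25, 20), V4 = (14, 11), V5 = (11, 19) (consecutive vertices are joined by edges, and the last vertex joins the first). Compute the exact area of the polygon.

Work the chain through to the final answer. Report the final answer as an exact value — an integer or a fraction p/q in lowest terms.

Stage 1: a(2) = -3*(-33) - 2*(15) = 69; iterating: a(2)=69, a(3)=-141, a(4)=285, a(5)=-573, a(6)=1149, a(7)=-2301, a(8)=4605, a(9)=-9213, a(10)=18429, a(11)=-36861, a(12)=73725, a(13)=-147453; answer -147453
Stage 2: Y1 = -147453; d = -4; remainder = value at the root: -6*(-4)^4 + 5*(-4)^3 + 4*(-4)^2 + 2*(-4)^1 - 3 = (-1536) + (-320) + (64) + (-8) + (-3) = -1803; answer -1803
Stage 3: Y2 = -1803; c = 19; cross terms: (-30*-40 - 40*19)=440, (40*20 - 25*-40)=1800, (25*11 - 14*20)=-5, (14*19 - 11*11)=145, (11*19 - -30*19)=779; twice the area = |3159| = 3159; area = 3159/2; answer 3159/2

3159/2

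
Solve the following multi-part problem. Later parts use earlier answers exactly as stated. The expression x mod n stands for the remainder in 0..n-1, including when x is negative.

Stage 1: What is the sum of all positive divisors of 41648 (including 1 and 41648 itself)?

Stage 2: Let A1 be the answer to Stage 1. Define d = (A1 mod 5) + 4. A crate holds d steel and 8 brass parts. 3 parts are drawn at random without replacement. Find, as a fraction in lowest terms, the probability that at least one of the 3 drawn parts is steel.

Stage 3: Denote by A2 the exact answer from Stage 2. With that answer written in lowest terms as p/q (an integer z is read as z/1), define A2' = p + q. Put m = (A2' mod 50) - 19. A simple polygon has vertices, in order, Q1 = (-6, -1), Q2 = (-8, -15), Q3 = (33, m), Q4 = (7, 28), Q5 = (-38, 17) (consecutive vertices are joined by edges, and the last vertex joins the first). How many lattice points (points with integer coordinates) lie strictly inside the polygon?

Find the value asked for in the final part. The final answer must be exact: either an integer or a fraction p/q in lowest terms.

Stage 1: 41648 = 2^4 * 19 * 137; sigma = (1 + 2 + 4 + 8 + 16) * (1 + 19) * (1 + 137) = 31 * 20 * 138 = 85560; answer 85560
Stage 2: A1 = 85560; d = 4; total draws C(12,3) = 220; complement C(8,3) = 56; favorable 220 - 56 = 164; P = 41/55; answer 41/55
Stage 3: A2 = 41/55; threaded value p + q = 96; m = 27; cross terms: (-6*-15 - -8*-1)=82, (-8*27 - 33*-15)=279, (33*28 - 7*27)=735, (7*17 - -38*28)=1183, (-38*-1 - -6*17)=140; twice the area = |2419| = 2419; area = 2419/2; boundary points = 2 + 1 + 1 + 1 + 2 = 7; strictly interior points = area - boundary/2 + 1 = 1207; answer 1207

1207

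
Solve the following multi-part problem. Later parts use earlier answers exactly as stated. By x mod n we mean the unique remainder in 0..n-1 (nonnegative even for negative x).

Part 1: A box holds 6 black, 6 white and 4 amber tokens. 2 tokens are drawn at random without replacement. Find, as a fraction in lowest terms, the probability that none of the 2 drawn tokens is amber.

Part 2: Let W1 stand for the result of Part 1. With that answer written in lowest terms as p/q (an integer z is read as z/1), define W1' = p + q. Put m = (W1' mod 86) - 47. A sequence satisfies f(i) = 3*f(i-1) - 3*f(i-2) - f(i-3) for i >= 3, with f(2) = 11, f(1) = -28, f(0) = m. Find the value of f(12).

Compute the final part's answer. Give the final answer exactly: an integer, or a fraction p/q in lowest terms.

-25486

Part 1: total draws C(16,2) = 120; favorable C(12,2) = 66; P = 11/20; answer 11/20
Part 2: W1 = 11/20; threaded value p + q = 31; m = -16; f(3) = 3*(11) - 3*(-28) - 1*(-16) = 133; iterating: f(3)=133, f(4)=394, f(5)=772, f(6)=1001, f(7)=293, f(8)=-2896, f(9)=-10568, f(10)=-23309, f(11)=-35327, f(12)=-25486; answer -25486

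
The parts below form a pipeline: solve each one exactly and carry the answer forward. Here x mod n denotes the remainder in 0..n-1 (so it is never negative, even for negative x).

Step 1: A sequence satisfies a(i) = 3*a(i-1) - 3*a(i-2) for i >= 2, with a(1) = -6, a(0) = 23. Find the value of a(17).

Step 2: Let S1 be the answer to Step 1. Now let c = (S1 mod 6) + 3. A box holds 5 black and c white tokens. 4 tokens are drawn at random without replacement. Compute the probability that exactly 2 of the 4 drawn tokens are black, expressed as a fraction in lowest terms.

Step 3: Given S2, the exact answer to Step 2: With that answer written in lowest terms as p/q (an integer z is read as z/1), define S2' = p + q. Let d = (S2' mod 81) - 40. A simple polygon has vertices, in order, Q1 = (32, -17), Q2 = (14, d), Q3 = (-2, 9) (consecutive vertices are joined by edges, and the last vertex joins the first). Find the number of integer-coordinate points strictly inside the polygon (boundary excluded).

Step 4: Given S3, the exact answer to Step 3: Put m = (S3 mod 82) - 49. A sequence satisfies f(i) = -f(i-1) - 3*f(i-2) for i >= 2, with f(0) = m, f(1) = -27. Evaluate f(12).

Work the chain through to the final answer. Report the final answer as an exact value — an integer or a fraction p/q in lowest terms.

23295

Step 1: a(2) = 3*(-6) - 3*(23) = -87; iterating: a(2)=-87, a(3)=-243, a(4)=-468, a(5)=-675, a(6)=-621, a(7)=162, a(8)=2349, a(9)=6561, a(10)=12636, a(11)=18225, a(12)=16767, a(13)=-4374, a(14)=-63423, a(15)=-177147, a(16)=-341172, a(17)=-492075; answer -492075
Step 2: S1 = -492075; c = 6; total draws C(11,4) = 330; favorable C(5,2)*C(6,2) = 150; P = 5/11; answer 5/11
Step 3: S2 = 5/11; threaded value p + q = 16; d = -24; cross terms: (32*-24 - 14*-17)=-530, (14*9 - -2*-24)=78, (-2*-17 - 32*9)=-254; twice the area = |-706| = 706; area = 353; boundary points = 1 + 1 + 2 = 4; strictly interior points = area - boundary/2 + 1 = 352; answer 352
Step 4: S3 = 352; m = -25; f(2) = -1*(-27) - 3*(-25) = 102; iterating: f(2)=102, f(3)=-21, f(4)=-285, f(5)=348, f(6)=507, f(7)=-1551, f(8)=30, f(9)=4623, f(10)=-4713, f(11)=-9156, f(12)=23295; answer 23295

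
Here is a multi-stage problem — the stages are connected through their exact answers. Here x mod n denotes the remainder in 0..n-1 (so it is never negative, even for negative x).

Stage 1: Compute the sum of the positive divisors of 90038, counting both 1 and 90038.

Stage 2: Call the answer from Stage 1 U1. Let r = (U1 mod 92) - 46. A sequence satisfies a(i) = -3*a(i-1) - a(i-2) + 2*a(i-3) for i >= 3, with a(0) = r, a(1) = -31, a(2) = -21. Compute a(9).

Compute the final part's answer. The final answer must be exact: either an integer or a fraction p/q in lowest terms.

16922

Stage 1: 90038 = 2 * 13 * 3463; sigma = (1 + 2) * (1 + 13) * (1 + 3463) = 3 * 14 * 3464 = 145488; answer 145488
Stage 2: U1 = 145488; r = -10; a(3) = -3*(-21) - 1*(-31) + 2*(-10) = 74; iterating: a(3)=74, a(4)=-263, a(5)=673, a(6)=-1608, a(7)=3625, a(8)=-7921, a(9)=16922; answer 16922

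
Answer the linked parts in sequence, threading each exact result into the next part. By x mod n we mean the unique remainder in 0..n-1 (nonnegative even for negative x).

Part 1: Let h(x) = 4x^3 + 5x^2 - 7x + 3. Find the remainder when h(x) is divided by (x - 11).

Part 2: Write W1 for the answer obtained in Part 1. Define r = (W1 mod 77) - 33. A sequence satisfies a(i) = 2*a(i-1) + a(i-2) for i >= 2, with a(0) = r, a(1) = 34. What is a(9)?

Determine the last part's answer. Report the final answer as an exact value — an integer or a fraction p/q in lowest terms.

21250

Part 1: remainder = value at the root: 4*(11)^3 + 5*(11)^2 - 7*(11)^1 + 3 = (5324) + (605) + (-77) + (3) = 5855; answer 5855
Part 2: W1 = 5855; r = -30; a(2) = 2*(34) + 1*(-30) = 38; iterating: a(2)=38, a(3)=110, a(4)=258, a(5)=626, a(6)=1510, a(7)=3646, a(8)=8802, a(9)=21250; answer 21250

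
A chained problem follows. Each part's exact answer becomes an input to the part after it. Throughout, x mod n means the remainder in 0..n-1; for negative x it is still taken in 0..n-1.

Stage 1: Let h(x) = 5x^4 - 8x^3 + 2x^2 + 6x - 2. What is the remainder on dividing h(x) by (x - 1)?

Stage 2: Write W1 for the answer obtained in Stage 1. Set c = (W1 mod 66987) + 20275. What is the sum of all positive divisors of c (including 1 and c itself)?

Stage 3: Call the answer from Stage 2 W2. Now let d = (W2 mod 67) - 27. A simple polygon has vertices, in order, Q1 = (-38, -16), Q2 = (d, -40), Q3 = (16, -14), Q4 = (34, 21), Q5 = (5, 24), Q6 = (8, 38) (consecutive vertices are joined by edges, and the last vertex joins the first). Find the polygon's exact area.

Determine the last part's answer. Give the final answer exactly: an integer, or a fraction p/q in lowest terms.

4947/2

Stage 1: remainder = value at the root: 5*(1)^4 - 8*(1)^3 + 2*(1)^2 + 6*(1)^1 - 2 = (5) + (-8) + (2) + (6) + (-2) = 3; answer 3
Stage 2: W1 = 3; c = 20278; 20278 = 2 * 10139; sigma = (1 + 2) * (1 + 10139) = 3 * 10140 = 30420; answer 30420
Stage 3: W2 = 30420; d = -25; cross terms: (-38*-40 - -25*-16)=1120, (-25*-14 - 16*-40)=990, (16*21 - 34*-14)=812, (34*24 - 5*21)=711, (5*38 - 8*24)=-2, (8*-16 - -38*38)=1316; twice the area = |4947| = 4947; area = 4947/2; answer 4947/2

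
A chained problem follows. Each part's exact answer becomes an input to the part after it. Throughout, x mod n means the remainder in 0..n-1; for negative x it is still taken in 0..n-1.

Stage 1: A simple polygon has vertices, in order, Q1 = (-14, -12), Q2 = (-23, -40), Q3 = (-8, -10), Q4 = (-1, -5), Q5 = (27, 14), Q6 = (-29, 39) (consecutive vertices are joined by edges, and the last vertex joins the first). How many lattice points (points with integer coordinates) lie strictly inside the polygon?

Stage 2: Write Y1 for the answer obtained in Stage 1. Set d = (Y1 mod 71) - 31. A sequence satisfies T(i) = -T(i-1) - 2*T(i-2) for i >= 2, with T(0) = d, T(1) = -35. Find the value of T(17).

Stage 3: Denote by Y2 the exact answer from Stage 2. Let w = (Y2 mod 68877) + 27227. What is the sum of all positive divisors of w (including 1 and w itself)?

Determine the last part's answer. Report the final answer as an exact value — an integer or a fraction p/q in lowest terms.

Stage 1: cross terms: (-14*-40 - -23*-12)=284, (-23*-10 - -8*-40)=-90, (-8*-5 - -1*-10)=30, (-1*14 - 27*-5)=121, (27*39 - -29*14)=1459, (-29*-12 - -14*39)=894; twice the area = |2698| = 2698; area = 1349; boundary points = 1 + 15 + 1 + 1 + 1 + 3 = 22; strictly interior points = area - boundary/2 + 1 = 1339; answer 1339
Stage 2: Y1 = 1339; d = 30; T(2) = -1*(-35) - 2*(30) = -25; iterating: T(2)=-25, T(3)=95, T(4)=-45, T(5)=-145, T(6)=235, T(7)=55, T(8)=-525, T(9)=415, T(10)=635, T(11)=-1465, T(12)=195, T(13)=2735, T(14)=-3125, T(15)=-2345, T(16)=8595, T(17)=-3905; answer -3905
Stage 3: Y2 = -3905; w = 92199; 92199 = 3 * 73 * 421; sigma = (1 + 3) * (1 + 73) * (1 + 421) = 4 * 74 * 422 = 124912; answer 124912

124912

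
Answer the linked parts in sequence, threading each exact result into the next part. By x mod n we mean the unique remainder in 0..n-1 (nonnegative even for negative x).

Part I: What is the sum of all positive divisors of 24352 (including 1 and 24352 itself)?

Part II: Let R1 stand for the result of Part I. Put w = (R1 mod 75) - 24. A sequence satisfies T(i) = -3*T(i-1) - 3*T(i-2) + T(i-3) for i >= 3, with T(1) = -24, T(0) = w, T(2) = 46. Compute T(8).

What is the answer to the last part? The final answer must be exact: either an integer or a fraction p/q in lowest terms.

Part I: 24352 = 2^5 * 761; sigma = (1 + 2 + 4 + 8 + 16 + 32) * (1 + 761) = 63 * 762 = 48006; answer 48006
Part II: R1 = 48006; w = -18; T(3) = -3*(46) - 3*(-24) + 1*(-18) = -84; iterating: T(3)=-84, T(4)=90, T(5)=28, T(6)=-438, T(7)=1320, T(8)=-2618; answer -2618

-2618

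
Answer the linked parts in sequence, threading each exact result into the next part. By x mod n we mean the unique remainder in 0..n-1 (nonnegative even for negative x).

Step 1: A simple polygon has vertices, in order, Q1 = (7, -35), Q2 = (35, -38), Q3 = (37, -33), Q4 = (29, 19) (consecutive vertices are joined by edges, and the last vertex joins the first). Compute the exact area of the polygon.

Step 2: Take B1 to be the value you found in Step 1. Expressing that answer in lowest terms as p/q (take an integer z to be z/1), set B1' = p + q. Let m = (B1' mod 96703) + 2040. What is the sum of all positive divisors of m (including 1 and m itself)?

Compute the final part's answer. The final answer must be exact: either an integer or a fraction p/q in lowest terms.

4356

Step 1: cross terms: (7*-38 - 35*-35)=959, (35*-33 - 37*-38)=251, (37*19 - 29*-33)=1660, (29*-35 - 7*19)=-1148; twice the area = |1722| = 1722; area = 861; answer 861
Step 2: B1 = 861; threaded value p + q = 862; m = 2902; 2902 = 2 * 1451; sigma = (1 + 2) * (1 + 1451) = 3 * 1452 = 4356; answer 4356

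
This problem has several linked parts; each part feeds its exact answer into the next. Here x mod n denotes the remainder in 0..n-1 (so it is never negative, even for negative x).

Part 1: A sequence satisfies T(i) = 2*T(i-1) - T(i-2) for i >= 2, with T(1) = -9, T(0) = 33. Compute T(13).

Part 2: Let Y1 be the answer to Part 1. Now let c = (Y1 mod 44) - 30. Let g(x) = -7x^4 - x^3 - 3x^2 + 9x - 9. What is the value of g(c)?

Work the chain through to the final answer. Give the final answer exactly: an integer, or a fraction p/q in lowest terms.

Part 1: T(2) = 2*(-9) - 1*(33) = -51; iterating: T(2)=-51, T(3)=-93, T(4)=-135, T(5)=-177, T(6)=-219, T(7)=-261, T(8)=-303, T(9)=-345, T(10)=-387, T(11)=-429, T(12)=-471, T(13)=-513; answer -513
Part 2: Y1 = -513; c = -15; -7*(-15)^4 - 1*(-15)^3 - 3*(-15)^2 + 9*(-15)^1 - 9 = (-354375) + (3375) + (-675) + (-135) + (-9) = -351819; answer -351819

-351819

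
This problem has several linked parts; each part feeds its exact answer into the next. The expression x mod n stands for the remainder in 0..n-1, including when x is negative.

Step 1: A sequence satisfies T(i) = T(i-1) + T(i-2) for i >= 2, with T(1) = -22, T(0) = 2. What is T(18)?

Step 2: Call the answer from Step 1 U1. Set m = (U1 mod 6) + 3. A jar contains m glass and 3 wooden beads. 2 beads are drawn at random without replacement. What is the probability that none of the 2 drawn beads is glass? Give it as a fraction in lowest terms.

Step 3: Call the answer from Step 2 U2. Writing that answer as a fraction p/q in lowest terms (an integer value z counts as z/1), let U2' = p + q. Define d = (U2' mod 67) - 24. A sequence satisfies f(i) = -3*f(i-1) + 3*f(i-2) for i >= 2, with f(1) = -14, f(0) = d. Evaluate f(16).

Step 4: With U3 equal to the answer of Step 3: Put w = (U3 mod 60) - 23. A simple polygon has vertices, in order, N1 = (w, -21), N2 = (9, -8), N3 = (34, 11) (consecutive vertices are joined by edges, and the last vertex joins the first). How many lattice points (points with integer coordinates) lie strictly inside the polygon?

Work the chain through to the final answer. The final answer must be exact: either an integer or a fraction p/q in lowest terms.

Step 1: T(2) = 1*(-22) + 1*(2) = -20; iterating: T(2)=-20, T(3)=-42, T(4)=-62, T(5)=-104, T(6)=-166, T(7)=-270, T(8)=-436, T(9)=-706, T(10)=-1142, T(11)=-1848, T(12)=-2990, T(13)=-4838, T(14)=-7828, T(15)=-12666, T(16)=-20494, T(17)=-33160, T(18)=-53654; answer -53654
Step 2: U1 = -53654; m = 7; total draws C(10,2) = 45; favorable C(3,2) = 3; P = 1/15; answer 1/15
Step 3: U2 = 1/15; threaded value p + q = 16; d = -8; f(2) = -3*(-14) + 3*(-8) = 18; iterating: f(2)=18, f(3)=-96, f(4)=342, f(5)=-1314, f(6)=4968, f(7)=-18846, f(8)=71442, f(9)=-270864, f(10)=1026918, f(11)=-3893346, f(12)=14760792, f(13)=-55962414, f(14)=212169618, f(15)=-804396096, f(16)=3049697142; answer 3049697142
Step 4: U3 = 3049697142; w = 19; cross terms: (19*-8 - 9*-21)=37, (9*11 - 34*-8)=371, (34*-21 - 19*11)=-923; twice the area = |-515| = 515; area = 515/2; boundary points = 1 + 1 + 1 = 3; strictly interior points = area - boundary/2 + 1 = 257; answer 257

257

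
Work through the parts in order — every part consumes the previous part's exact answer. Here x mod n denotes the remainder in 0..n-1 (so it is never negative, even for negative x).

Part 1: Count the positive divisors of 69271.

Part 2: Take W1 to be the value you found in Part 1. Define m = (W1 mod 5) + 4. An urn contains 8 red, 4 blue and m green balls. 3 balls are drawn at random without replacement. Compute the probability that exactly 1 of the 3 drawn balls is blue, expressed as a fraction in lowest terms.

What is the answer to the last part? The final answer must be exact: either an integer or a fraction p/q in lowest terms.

8/19

Part 1: 69271 = 53 * 1307; number of divisors = (1+1) * (1+1) = 4; answer 4
Part 2: W1 = 4; m = 8; total draws C(20,3) = 1140; favorable C(4,1)*C(16,2) = 480; P = 8/19; answer 8/19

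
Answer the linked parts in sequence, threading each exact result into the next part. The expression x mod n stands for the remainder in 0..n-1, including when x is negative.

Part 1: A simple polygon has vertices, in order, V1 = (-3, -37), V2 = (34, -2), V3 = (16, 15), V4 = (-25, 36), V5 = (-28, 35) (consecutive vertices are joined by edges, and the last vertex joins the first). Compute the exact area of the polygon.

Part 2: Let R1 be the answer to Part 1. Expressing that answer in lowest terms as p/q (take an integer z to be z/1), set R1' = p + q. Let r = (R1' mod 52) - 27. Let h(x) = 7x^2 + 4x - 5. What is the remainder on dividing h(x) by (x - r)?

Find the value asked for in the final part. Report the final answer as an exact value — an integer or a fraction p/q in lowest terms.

Part 1: cross terms: (-3*-2 - 34*-37)=1264, (34*15 - 16*-2)=542, (16*36 - -25*15)=951, (-25*35 - -28*36)=133, (-28*-37 - -3*35)=1141; twice the area = |4031| = 4031; area = 4031/2; answer 4031/2
Part 2: R1 = 4031/2; threaded value p + q = 4033; r = 2; remainder = value at the root: 7*(2)^2 + 4*(2)^1 - 5 = (28) + (8) + (-5) = 31; answer 31

31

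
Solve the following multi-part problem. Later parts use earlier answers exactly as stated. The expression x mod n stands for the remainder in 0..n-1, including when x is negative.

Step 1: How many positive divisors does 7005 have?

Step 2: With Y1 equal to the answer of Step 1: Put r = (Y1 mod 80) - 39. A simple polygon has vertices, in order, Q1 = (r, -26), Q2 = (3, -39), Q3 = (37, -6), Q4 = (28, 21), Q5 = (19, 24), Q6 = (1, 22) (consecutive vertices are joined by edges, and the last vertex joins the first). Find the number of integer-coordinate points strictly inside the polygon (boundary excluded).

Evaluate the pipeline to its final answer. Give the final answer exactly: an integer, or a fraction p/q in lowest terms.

2475

Step 1: 7005 = 3 * 5 * 467; number of divisors = (1+1) * (1+1) * (1+1) = 8; answer 8
Step 2: Y1 = 8; r = -31; cross terms: (-31*-39 - 3*-26)=1287, (3*-6 - 37*-39)=1425, (37*21 - 28*-6)=945, (28*24 - 19*21)=273, (19*22 - 1*24)=394, (1*-26 - -31*22)=656; twice the area = |4980| = 4980; area = 2490; boundary points = 1 + 1 + 9 + 3 + 2 + 16 = 32; strictly interior points = area - boundary/2 + 1 = 2475; answer 2475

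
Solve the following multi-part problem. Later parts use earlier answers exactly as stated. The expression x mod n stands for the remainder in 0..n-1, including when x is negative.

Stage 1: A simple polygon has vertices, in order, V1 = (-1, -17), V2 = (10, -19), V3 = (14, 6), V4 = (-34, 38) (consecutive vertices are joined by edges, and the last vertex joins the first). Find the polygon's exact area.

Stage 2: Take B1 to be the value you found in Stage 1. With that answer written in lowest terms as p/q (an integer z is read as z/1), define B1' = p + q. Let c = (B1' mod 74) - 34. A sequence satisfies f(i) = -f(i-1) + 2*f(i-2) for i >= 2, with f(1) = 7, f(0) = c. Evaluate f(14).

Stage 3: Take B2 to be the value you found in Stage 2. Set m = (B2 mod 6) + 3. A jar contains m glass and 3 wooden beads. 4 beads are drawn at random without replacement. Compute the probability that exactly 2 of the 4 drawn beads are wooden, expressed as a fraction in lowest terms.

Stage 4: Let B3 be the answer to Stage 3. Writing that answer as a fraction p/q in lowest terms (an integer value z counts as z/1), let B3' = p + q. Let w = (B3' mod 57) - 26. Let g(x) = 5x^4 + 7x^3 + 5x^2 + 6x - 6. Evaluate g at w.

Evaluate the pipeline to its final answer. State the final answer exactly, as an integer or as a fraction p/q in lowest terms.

173762

Stage 1: cross terms: (-1*-19 - 10*-17)=189, (10*6 - 14*-19)=326, (14*38 - -34*6)=736, (-34*-17 - -1*38)=616; twice the area = |1867| = 1867; area = 1867/2; answer 1867/2
Stage 2: B1 = 1867/2; threaded value p + q = 1869; c = -15; f(2) = -1*(7) + 2*(-15) = -37; iterating: f(2)=-37, f(3)=51, f(4)=-125, f(5)=227, f(6)=-477, f(7)=931, f(8)=-1885, f(9)=3747, f(10)=-7517, f(11)=15011, f(12)=-30045, f(13)=60067, f(14)=-120157; answer -120157
Stage 3: B2 = -120157; m = 8; total draws C(11,4) = 330; favorable C(3,2)*C(8,2) = 84; P = 14/55; answer 14/55
Stage 4: B3 = 14/55; threaded value p + q = 69; w = -14; 5*(-14)^4 + 7*(-14)^3 + 5*(-14)^2 + 6*(-14)^1 - 6 = (192080) + (-19208) + (980) + (-84) + (-6) = 173762; answer 173762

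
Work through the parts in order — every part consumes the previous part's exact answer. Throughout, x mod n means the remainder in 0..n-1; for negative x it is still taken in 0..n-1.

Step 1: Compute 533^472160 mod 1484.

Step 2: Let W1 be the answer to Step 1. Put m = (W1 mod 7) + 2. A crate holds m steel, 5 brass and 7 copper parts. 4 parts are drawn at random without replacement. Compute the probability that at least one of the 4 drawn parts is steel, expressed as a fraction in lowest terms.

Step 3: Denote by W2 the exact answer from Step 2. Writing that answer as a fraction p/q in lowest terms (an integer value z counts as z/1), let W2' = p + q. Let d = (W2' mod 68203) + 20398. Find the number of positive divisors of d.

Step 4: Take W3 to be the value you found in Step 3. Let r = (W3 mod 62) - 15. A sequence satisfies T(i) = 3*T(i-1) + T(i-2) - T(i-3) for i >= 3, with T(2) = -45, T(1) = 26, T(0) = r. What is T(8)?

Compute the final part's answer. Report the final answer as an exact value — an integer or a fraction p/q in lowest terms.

-39635

Step 1: squarings mod 1484: 533^1=533, 533^2=645, 533^4=505, 533^8=1261, 533^16=757, 533^32=225, 533^64=169, 533^128=365, 533^256=1149, 533^512=925, 533^1024=841, 533^2048=897, 533^4096=281, 533^8192=309, 533^16384=505, 533^32768=1261, 533^65536=757, 533^131072=225, 533^262144=169; 533^472160 = 533^32 * 533^64 * 533^1024 * 533^4096 * 533^8192 * 533^65536 * 533^131072 * 533^262144 = 1 (mod 1484); answer 1
Step 2: W1 = 1; m = 3; total draws C(15,4) = 1365; complement C(12,4) = 495; favorable 1365 - 495 = 870; P = 58/91; answer 58/91
Step 3: W2 = 58/91; threaded value p + q = 149; d = 20547; 20547 = 3^3 * 761; number of divisors = (3+1) * (1+1) = 8; answer 8
Step 4: W3 = 8; r = -7; T(3) = 3*(-45) + 1*(26) - 1*(-7) = -102; iterating: T(3)=-102, T(4)=-377, T(5)=-1188, T(6)=-3839, T(7)=-12328, T(8)=-39635; answer -39635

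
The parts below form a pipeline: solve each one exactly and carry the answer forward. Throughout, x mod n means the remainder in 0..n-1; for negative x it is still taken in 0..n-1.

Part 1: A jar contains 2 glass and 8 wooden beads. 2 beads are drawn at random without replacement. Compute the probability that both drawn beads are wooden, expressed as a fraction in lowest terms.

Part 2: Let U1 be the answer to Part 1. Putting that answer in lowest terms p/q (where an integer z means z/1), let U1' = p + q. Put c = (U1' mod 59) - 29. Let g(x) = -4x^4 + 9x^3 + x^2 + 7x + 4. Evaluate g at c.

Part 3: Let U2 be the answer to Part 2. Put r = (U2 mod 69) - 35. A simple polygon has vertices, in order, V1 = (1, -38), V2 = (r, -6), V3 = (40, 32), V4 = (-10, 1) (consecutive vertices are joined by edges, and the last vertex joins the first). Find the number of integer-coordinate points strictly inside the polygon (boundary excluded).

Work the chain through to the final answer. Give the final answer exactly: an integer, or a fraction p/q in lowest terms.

Part 1: total draws C(10,2) = 45; favorable C(8,2) = 28; P = 28/45; answer 28/45
Part 2: U1 = 28/45; threaded value p + q = 73; c = -15; -4*(-15)^4 + 9*(-15)^3 + 1*(-15)^2 + 7*(-15)^1 + 4 = (-202500) + (-30375) + (225) + (-105) + (4) = -232751; answer -232751
Part 3: U2 = -232751; r = 20; cross terms: (1*-6 - 20*-38)=754, (20*32 - 40*-6)=880, (40*1 - -10*32)=360, (-10*-38 - 1*1)=379; twice the area = |2373| = 2373; area = 2373/2; boundary points = 1 + 2 + 1 + 1 = 5; strictly interior points = area - boundary/2 + 1 = 1185; answer 1185

1185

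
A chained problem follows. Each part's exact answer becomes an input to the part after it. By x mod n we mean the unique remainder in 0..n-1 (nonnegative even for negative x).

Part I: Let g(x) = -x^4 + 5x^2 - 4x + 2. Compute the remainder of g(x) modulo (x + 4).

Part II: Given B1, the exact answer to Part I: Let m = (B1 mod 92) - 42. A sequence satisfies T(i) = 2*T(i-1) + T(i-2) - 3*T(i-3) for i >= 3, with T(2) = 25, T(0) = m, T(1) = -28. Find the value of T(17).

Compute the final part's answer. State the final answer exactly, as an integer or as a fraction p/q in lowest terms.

-88594

Part I: remainder = value at the root: -1*(-4)^4 + 5*(-4)^2 - 4*(-4)^1 + 2 = (-256) + (80) + (16) + (2) = -158; answer -158
Part II: B1 = -158; m = -16; T(3) = 2*(25) + 1*(-28) - 3*(-16) = 70; iterating: T(3)=70, T(4)=249, T(5)=493, T(6)=1025, T(7)=1796, T(8)=3138, T(9)=4997, T(10)=7744, T(11)=11071, T(12)=14895, T(13)=17629, T(14)=16940, T(15)=6824, T(16)=-22299, T(17)=-88594; answer -88594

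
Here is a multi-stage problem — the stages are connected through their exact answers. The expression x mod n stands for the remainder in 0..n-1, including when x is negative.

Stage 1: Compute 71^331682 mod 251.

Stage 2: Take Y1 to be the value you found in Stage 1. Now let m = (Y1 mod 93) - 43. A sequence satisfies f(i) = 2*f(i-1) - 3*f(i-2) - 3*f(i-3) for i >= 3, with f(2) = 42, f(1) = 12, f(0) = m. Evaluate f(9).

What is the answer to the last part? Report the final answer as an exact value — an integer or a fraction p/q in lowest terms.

11106

Stage 1: squarings mod 251: 71^1=71, 71^2=21, 71^4=190, 71^8=207, 71^16=179, 71^32=164, 71^64=39, 71^128=15, 71^256=225, 71^512=174, 71^1024=156, 71^2048=240, 71^4096=121, 71^8192=83, 71^16384=112, 71^32768=245, 71^65536=36, 71^131072=41, 71^262144=175; 71^331682 = 71^2 * 71^32 * 71^128 * 71^256 * 71^512 * 71^1024 * 71^2048 * 71^65536 * 71^262144 = 23 (mod 251); answer 23
Stage 2: Y1 = 23; m = -20; f(3) = 2*(42) - 3*(12) - 3*(-20) = 108; iterating: f(3)=108, f(4)=54, f(5)=-342, f(6)=-1170, f(7)=-1476, f(8)=1584, f(9)=11106; answer 11106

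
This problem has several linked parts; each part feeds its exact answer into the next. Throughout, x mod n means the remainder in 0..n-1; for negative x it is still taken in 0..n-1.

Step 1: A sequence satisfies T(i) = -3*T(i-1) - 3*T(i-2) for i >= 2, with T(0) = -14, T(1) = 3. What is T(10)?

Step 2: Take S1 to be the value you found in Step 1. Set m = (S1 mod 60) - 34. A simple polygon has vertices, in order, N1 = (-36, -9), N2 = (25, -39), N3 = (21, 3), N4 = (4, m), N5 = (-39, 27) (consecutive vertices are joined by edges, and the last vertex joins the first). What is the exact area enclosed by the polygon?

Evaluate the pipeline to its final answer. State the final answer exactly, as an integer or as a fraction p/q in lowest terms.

Step 1: T(2) = -3*(3) - 3*(-14) = 33; iterating: T(2)=33, T(3)=-108, T(4)=225, T(5)=-351, T(6)=378, T(7)=-81, T(8)=-891, T(9)=2916, T(10)=-6075; answer -6075
Step 2: S1 = -6075; m = 11; cross terms: (-36*-39 - 25*-9)=1629, (25*3 - 21*-39)=894, (21*11 - 4*3)=219, (4*27 - -39*11)=537, (-39*-9 - -36*27)=1323; twice the area = |4602| = 4602; area = 2301; answer 2301

2301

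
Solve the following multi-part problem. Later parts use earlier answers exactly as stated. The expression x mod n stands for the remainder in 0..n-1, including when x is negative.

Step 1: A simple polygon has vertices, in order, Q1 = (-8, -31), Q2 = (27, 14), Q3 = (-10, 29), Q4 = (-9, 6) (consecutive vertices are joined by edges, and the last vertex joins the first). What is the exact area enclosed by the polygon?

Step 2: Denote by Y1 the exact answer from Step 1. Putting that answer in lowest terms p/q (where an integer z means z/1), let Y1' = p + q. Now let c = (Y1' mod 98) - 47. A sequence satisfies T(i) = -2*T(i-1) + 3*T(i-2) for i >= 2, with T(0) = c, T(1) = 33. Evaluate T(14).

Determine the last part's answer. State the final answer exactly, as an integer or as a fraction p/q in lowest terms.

Step 1: cross terms: (-8*14 - 27*-31)=725, (27*29 - -10*14)=923, (-10*6 - -9*29)=201, (-9*-31 - -8*6)=327; twice the area = |2176| = 2176; area = 1088; answer 1088
Step 2: Y1 = 1088; threaded value p + q = 1089; c = -36; T(2) = -2*(33) + 3*(-36) = -174; iterating: T(2)=-174, T(3)=447, T(4)=-1416, T(5)=4173, T(6)=-12594, T(7)=37707, T(8)=-113196, T(9)=339513, T(10)=-1018614, T(11)=3055767, T(12)=-9167376, T(13)=27502053, T(14)=-82506234; answer -82506234

-82506234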